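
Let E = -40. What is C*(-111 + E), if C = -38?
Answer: 5738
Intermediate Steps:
C*(-111 + E) = -38*(-111 - 40) = -38*(-151) = 5738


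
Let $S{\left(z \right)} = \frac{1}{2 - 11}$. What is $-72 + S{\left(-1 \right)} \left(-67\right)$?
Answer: $- \frac{581}{9} \approx -64.556$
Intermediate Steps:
$S{\left(z \right)} = - \frac{1}{9}$ ($S{\left(z \right)} = \frac{1}{-9} = - \frac{1}{9}$)
$-72 + S{\left(-1 \right)} \left(-67\right) = -72 - - \frac{67}{9} = -72 + \frac{67}{9} = - \frac{581}{9}$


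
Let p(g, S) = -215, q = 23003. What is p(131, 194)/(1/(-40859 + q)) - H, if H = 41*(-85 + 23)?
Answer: 3841582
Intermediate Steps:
H = -2542 (H = 41*(-62) = -2542)
p(131, 194)/(1/(-40859 + q)) - H = -215/(1/(-40859 + 23003)) - 1*(-2542) = -215/(1/(-17856)) + 2542 = -215/(-1/17856) + 2542 = -215*(-17856) + 2542 = 3839040 + 2542 = 3841582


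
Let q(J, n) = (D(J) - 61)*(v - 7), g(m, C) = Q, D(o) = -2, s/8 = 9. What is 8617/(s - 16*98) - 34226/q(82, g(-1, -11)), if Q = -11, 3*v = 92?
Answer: 38354149/2230536 ≈ 17.195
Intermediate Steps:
s = 72 (s = 8*9 = 72)
v = 92/3 (v = (1/3)*92 = 92/3 ≈ 30.667)
g(m, C) = -11
q(J, n) = -1491 (q(J, n) = (-2 - 61)*(92/3 - 7) = -63*71/3 = -1491)
8617/(s - 16*98) - 34226/q(82, g(-1, -11)) = 8617/(72 - 16*98) - 34226/(-1491) = 8617/(72 - 1568) - 34226*(-1/1491) = 8617/(-1496) + 34226/1491 = 8617*(-1/1496) + 34226/1491 = -8617/1496 + 34226/1491 = 38354149/2230536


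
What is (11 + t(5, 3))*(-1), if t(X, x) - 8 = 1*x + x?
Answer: -25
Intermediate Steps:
t(X, x) = 8 + 2*x (t(X, x) = 8 + (1*x + x) = 8 + (x + x) = 8 + 2*x)
(11 + t(5, 3))*(-1) = (11 + (8 + 2*3))*(-1) = (11 + (8 + 6))*(-1) = (11 + 14)*(-1) = 25*(-1) = -25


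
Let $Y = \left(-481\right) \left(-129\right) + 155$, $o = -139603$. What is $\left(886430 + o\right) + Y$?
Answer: $809031$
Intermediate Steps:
$Y = 62204$ ($Y = 62049 + 155 = 62204$)
$\left(886430 + o\right) + Y = \left(886430 - 139603\right) + 62204 = 746827 + 62204 = 809031$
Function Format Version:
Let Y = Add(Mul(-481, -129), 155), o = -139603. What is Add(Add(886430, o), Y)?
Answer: 809031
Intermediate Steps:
Y = 62204 (Y = Add(62049, 155) = 62204)
Add(Add(886430, o), Y) = Add(Add(886430, -139603), 62204) = Add(746827, 62204) = 809031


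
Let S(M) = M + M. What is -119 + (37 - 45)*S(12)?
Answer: -311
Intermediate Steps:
S(M) = 2*M
-119 + (37 - 45)*S(12) = -119 + (37 - 45)*(2*12) = -119 - 8*24 = -119 - 192 = -311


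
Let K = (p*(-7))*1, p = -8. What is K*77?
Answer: 4312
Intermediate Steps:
K = 56 (K = -8*(-7)*1 = 56*1 = 56)
K*77 = 56*77 = 4312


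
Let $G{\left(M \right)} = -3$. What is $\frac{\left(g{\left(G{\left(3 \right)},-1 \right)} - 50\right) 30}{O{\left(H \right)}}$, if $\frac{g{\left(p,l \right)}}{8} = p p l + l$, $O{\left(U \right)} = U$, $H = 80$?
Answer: $- \frac{195}{4} \approx -48.75$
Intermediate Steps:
$g{\left(p,l \right)} = 8 l + 8 l p^{2}$ ($g{\left(p,l \right)} = 8 \left(p p l + l\right) = 8 \left(p^{2} l + l\right) = 8 \left(l p^{2} + l\right) = 8 \left(l + l p^{2}\right) = 8 l + 8 l p^{2}$)
$\frac{\left(g{\left(G{\left(3 \right)},-1 \right)} - 50\right) 30}{O{\left(H \right)}} = \frac{\left(8 \left(-1\right) \left(1 + \left(-3\right)^{2}\right) - 50\right) 30}{80} = \left(8 \left(-1\right) \left(1 + 9\right) - 50\right) 30 \cdot \frac{1}{80} = \left(8 \left(-1\right) 10 - 50\right) 30 \cdot \frac{1}{80} = \left(-80 - 50\right) 30 \cdot \frac{1}{80} = \left(-130\right) 30 \cdot \frac{1}{80} = \left(-3900\right) \frac{1}{80} = - \frac{195}{4}$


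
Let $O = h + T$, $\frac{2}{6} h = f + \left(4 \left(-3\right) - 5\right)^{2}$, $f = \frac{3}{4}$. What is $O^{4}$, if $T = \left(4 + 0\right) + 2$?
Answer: $\frac{150234073514001}{256} \approx 5.8685 \cdot 10^{11}$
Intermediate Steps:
$f = \frac{3}{4}$ ($f = 3 \cdot \frac{1}{4} = \frac{3}{4} \approx 0.75$)
$T = 6$ ($T = 4 + 2 = 6$)
$h = \frac{3477}{4}$ ($h = 3 \left(\frac{3}{4} + \left(4 \left(-3\right) - 5\right)^{2}\right) = 3 \left(\frac{3}{4} + \left(-12 - 5\right)^{2}\right) = 3 \left(\frac{3}{4} + \left(-17\right)^{2}\right) = 3 \left(\frac{3}{4} + 289\right) = 3 \cdot \frac{1159}{4} = \frac{3477}{4} \approx 869.25$)
$O = \frac{3501}{4}$ ($O = \frac{3477}{4} + 6 = \frac{3501}{4} \approx 875.25$)
$O^{4} = \left(\frac{3501}{4}\right)^{4} = \frac{150234073514001}{256}$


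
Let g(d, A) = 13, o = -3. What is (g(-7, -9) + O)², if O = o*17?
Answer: 1444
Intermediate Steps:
O = -51 (O = -3*17 = -51)
(g(-7, -9) + O)² = (13 - 51)² = (-38)² = 1444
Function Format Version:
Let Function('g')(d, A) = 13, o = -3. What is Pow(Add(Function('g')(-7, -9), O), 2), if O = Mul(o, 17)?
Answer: 1444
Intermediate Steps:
O = -51 (O = Mul(-3, 17) = -51)
Pow(Add(Function('g')(-7, -9), O), 2) = Pow(Add(13, -51), 2) = Pow(-38, 2) = 1444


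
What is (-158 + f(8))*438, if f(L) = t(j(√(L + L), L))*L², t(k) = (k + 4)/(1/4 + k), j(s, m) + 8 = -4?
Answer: -2355564/47 ≈ -50118.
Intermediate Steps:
j(s, m) = -12 (j(s, m) = -8 - 4 = -12)
t(k) = (4 + k)/(¼ + k)
f(L) = 32*L²/47 (f(L) = (4*(4 - 12)/(1 + 4*(-12)))*L² = (4*(-8)/(1 - 48))*L² = (4*(-8)/(-47))*L² = (4*(-1/47)*(-8))*L² = 32*L²/47)
(-158 + f(8))*438 = (-158 + (32/47)*8²)*438 = (-158 + (32/47)*64)*438 = (-158 + 2048/47)*438 = -5378/47*438 = -2355564/47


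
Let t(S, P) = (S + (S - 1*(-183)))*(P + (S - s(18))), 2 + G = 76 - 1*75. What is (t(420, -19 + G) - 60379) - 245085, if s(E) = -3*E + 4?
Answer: 154886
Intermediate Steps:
s(E) = 4 - 3*E
G = -1 (G = -2 + (76 - 1*75) = -2 + (76 - 75) = -2 + 1 = -1)
t(S, P) = (183 + 2*S)*(50 + P + S) (t(S, P) = (S + (S - 1*(-183)))*(P + (S - (4 - 3*18))) = (S + (S + 183))*(P + (S - (4 - 54))) = (S + (183 + S))*(P + (S - 1*(-50))) = (183 + 2*S)*(P + (S + 50)) = (183 + 2*S)*(P + (50 + S)) = (183 + 2*S)*(50 + P + S))
(t(420, -19 + G) - 60379) - 245085 = ((9150 + 2*420**2 + 183*(-19 - 1) + 283*420 + 2*(-19 - 1)*420) - 60379) - 245085 = ((9150 + 2*176400 + 183*(-20) + 118860 + 2*(-20)*420) - 60379) - 245085 = ((9150 + 352800 - 3660 + 118860 - 16800) - 60379) - 245085 = (460350 - 60379) - 245085 = 399971 - 245085 = 154886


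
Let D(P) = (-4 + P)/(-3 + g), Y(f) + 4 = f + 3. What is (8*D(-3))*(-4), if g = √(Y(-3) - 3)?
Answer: -42 - 14*I*√7 ≈ -42.0 - 37.041*I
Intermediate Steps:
Y(f) = -1 + f (Y(f) = -4 + (f + 3) = -4 + (3 + f) = -1 + f)
g = I*√7 (g = √((-1 - 3) - 3) = √(-4 - 3) = √(-7) = I*√7 ≈ 2.6458*I)
D(P) = (-4 + P)/(-3 + I*√7)
(8*D(-3))*(-4) = (8*(-(-4 - 3)/(3 - I*√7)))*(-4) = (8*(-1*(-7)/(3 - I*√7)))*(-4) = (8*(7/(3 - I*√7)))*(-4) = (56/(3 - I*√7))*(-4) = -224/(3 - I*√7)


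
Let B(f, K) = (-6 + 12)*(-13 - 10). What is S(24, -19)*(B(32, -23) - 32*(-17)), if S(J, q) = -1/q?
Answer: 406/19 ≈ 21.368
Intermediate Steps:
B(f, K) = -138 (B(f, K) = 6*(-23) = -138)
S(24, -19)*(B(32, -23) - 32*(-17)) = (-1/(-19))*(-138 - 32*(-17)) = (-1*(-1/19))*(-138 + 544) = (1/19)*406 = 406/19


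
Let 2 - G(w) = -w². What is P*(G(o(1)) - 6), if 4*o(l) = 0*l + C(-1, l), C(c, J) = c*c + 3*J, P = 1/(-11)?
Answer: 3/11 ≈ 0.27273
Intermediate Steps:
P = -1/11 ≈ -0.090909
C(c, J) = c² + 3*J
o(l) = ¼ + 3*l/4 (o(l) = (0*l + ((-1)² + 3*l))/4 = (0 + (1 + 3*l))/4 = (1 + 3*l)/4 = ¼ + 3*l/4)
G(w) = 2 + w² (G(w) = 2 - (-1)*w² = 2 + w²)
P*(G(o(1)) - 6) = -((2 + (¼ + (¾)*1)²) - 6)/11 = -((2 + (¼ + ¾)²) - 6)/11 = -((2 + 1²) - 6)/11 = -((2 + 1) - 6)/11 = -(3 - 6)/11 = -1/11*(-3) = 3/11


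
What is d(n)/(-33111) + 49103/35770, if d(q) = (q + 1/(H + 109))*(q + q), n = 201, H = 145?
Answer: -53530276453/50138773230 ≈ -1.0676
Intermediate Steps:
d(q) = 2*q*(1/254 + q) (d(q) = (q + 1/(145 + 109))*(q + q) = (q + 1/254)*(2*q) = (1/254 + q)*(2*q) = 2*q*(1/254 + q))
d(n)/(-33111) + 49103/35770 = ((1/127)*201*(1 + 254*201))/(-33111) + 49103/35770 = ((1/127)*201*(1 + 51054))*(-1/33111) + 49103*(1/35770) = ((1/127)*201*51055)*(-1/33111) + 49103/35770 = (10262055/127)*(-1/33111) + 49103/35770 = -3420685/1401699 + 49103/35770 = -53530276453/50138773230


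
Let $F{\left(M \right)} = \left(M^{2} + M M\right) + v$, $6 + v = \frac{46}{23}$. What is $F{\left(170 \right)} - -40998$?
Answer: $98794$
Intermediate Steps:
$v = -4$ ($v = -6 + \frac{46}{23} = -6 + 46 \cdot \frac{1}{23} = -6 + 2 = -4$)
$F{\left(M \right)} = -4 + 2 M^{2}$ ($F{\left(M \right)} = \left(M^{2} + M M\right) - 4 = \left(M^{2} + M^{2}\right) - 4 = 2 M^{2} - 4 = -4 + 2 M^{2}$)
$F{\left(170 \right)} - -40998 = \left(-4 + 2 \cdot 170^{2}\right) - -40998 = \left(-4 + 2 \cdot 28900\right) + 40998 = \left(-4 + 57800\right) + 40998 = 57796 + 40998 = 98794$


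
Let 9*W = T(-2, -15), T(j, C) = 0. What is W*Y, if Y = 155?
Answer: 0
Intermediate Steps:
W = 0 (W = (⅑)*0 = 0)
W*Y = 0*155 = 0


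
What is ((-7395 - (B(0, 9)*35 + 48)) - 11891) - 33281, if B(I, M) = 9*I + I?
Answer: -52615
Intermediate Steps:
B(I, M) = 10*I
((-7395 - (B(0, 9)*35 + 48)) - 11891) - 33281 = ((-7395 - ((10*0)*35 + 48)) - 11891) - 33281 = ((-7395 - (0*35 + 48)) - 11891) - 33281 = ((-7395 - (0 + 48)) - 11891) - 33281 = ((-7395 - 1*48) - 11891) - 33281 = ((-7395 - 48) - 11891) - 33281 = (-7443 - 11891) - 33281 = -19334 - 33281 = -52615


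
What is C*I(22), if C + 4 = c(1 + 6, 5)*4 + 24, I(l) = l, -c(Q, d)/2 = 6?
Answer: -616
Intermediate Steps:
c(Q, d) = -12 (c(Q, d) = -2*6 = -12)
C = -28 (C = -4 + (-12*4 + 24) = -4 + (-48 + 24) = -4 - 24 = -28)
C*I(22) = -28*22 = -616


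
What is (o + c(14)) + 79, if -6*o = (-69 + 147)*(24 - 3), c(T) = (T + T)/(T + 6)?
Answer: -963/5 ≈ -192.60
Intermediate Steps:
c(T) = 2*T/(6 + T) (c(T) = (2*T)/(6 + T) = 2*T/(6 + T))
o = -273 (o = -(-69 + 147)*(24 - 3)/6 = -13*21 = -⅙*1638 = -273)
(o + c(14)) + 79 = (-273 + 2*14/(6 + 14)) + 79 = (-273 + 2*14/20) + 79 = (-273 + 2*14*(1/20)) + 79 = (-273 + 7/5) + 79 = -1358/5 + 79 = -963/5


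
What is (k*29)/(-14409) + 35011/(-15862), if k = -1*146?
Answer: -437313791/228555558 ≈ -1.9134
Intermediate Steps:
k = -146
(k*29)/(-14409) + 35011/(-15862) = -146*29/(-14409) + 35011/(-15862) = -4234*(-1/14409) + 35011*(-1/15862) = 4234/14409 - 35011/15862 = -437313791/228555558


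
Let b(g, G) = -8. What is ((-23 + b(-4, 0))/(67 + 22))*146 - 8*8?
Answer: -10222/89 ≈ -114.85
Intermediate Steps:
((-23 + b(-4, 0))/(67 + 22))*146 - 8*8 = ((-23 - 8)/(67 + 22))*146 - 8*8 = -31/89*146 - 64 = -4526/89 - 64 = -10222/89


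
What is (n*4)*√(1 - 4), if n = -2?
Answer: -8*I*√3 ≈ -13.856*I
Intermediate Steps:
(n*4)*√(1 - 4) = (-2*4)*√(1 - 4) = -8*I*√3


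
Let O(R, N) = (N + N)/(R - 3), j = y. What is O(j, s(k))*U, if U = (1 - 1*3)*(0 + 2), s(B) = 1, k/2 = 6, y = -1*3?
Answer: 4/3 ≈ 1.3333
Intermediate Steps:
y = -3
k = 12 (k = 2*6 = 12)
j = -3
O(R, N) = 2*N/(-3 + R) (O(R, N) = (2*N)/(-3 + R) = 2*N/(-3 + R))
U = -4 (U = (1 - 3)*2 = -2*2 = -4)
O(j, s(k))*U = (2*1/(-3 - 3))*(-4) = (2*1/(-6))*(-4) = (2*1*(-1/6))*(-4) = -1/3*(-4) = 4/3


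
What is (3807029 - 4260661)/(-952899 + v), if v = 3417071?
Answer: -113408/616043 ≈ -0.18409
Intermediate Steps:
(3807029 - 4260661)/(-952899 + v) = (3807029 - 4260661)/(-952899 + 3417071) = -453632/2464172 = -453632*1/2464172 = -113408/616043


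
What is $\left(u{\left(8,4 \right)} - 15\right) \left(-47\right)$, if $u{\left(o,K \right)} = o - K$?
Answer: $517$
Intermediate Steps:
$\left(u{\left(8,4 \right)} - 15\right) \left(-47\right) = \left(\left(8 - 4\right) - 15\right) \left(-47\right) = \left(4 - 15\right) \left(-47\right) = \left(-11\right) \left(-47\right) = 517$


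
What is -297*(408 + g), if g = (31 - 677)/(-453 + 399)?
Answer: -124729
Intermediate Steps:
g = 323/27 (g = -646/(-54) = -646*(-1/54) = 323/27 ≈ 11.963)
-297*(408 + g) = -297*(408 + 323/27) = -297*11339/27 = -124729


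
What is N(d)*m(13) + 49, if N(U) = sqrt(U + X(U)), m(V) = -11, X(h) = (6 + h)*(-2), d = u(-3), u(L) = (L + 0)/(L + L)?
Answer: 49 - 55*I*sqrt(2)/2 ≈ 49.0 - 38.891*I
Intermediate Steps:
u(L) = 1/2 (u(L) = L/((2*L)) = L*(1/(2*L)) = 1/2)
d = 1/2 ≈ 0.50000
X(h) = -12 - 2*h
N(U) = sqrt(-12 - U) (N(U) = sqrt(U + (-12 - 2*U)) = sqrt(-12 - U))
N(d)*m(13) + 49 = sqrt(-12 - 1*1/2)*(-11) + 49 = sqrt(-12 - 1/2)*(-11) + 49 = sqrt(-25/2)*(-11) + 49 = (5*I*sqrt(2)/2)*(-11) + 49 = -55*I*sqrt(2)/2 + 49 = 49 - 55*I*sqrt(2)/2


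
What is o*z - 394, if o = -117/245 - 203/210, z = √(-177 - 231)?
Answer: -394 - 2123*I*√102/735 ≈ -394.0 - 29.172*I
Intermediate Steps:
z = 2*I*√102 (z = √(-408) = 2*I*√102 ≈ 20.199*I)
o = -2123/1470 (o = -117*1/245 - 203*1/210 = -117/245 - 29/30 = -2123/1470 ≈ -1.4442)
o*z - 394 = -2123*I*√102/735 - 394 = -394 - 2123*I*√102/735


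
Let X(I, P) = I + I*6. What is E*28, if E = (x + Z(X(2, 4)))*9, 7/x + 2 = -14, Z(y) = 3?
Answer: 2583/4 ≈ 645.75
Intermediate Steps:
X(I, P) = 7*I (X(I, P) = I + 6*I = 7*I)
x = -7/16 (x = 7/(-2 - 14) = 7/(-16) = 7*(-1/16) = -7/16 ≈ -0.43750)
E = 369/16 (E = (-7/16 + 3)*9 = (41/16)*9 = 369/16 ≈ 23.063)
E*28 = (369/16)*28 = 2583/4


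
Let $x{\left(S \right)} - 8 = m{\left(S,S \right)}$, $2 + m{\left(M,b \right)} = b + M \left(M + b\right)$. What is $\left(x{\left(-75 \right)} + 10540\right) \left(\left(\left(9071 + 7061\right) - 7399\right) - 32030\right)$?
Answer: $-506034137$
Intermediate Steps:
$m{\left(M,b \right)} = -2 + b + M \left(M + b\right)$ ($m{\left(M,b \right)} = -2 + \left(b + M \left(M + b\right)\right) = -2 + b + M \left(M + b\right)$)
$x{\left(S \right)} = 6 + S + 2 S^{2}$ ($x{\left(S \right)} = 8 + \left(-2 + S + S^{2} + S S\right) = 8 + \left(-2 + S + S^{2} + S^{2}\right) = 8 + \left(-2 + S + 2 S^{2}\right) = 6 + S + 2 S^{2}$)
$\left(x{\left(-75 \right)} + 10540\right) \left(\left(\left(9071 + 7061\right) - 7399\right) - 32030\right) = \left(\left(6 - 75 + 2 \left(-75\right)^{2}\right) + 10540\right) \left(\left(\left(9071 + 7061\right) - 7399\right) - 32030\right) = \left(\left(6 - 75 + 2 \cdot 5625\right) + 10540\right) \left(\left(16132 - 7399\right) - 32030\right) = \left(\left(6 - 75 + 11250\right) + 10540\right) \left(8733 - 32030\right) = \left(11181 + 10540\right) \left(-23297\right) = 21721 \left(-23297\right) = -506034137$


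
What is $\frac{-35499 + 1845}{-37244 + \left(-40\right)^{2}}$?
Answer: $\frac{16827}{17822} \approx 0.94417$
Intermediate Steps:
$\frac{-35499 + 1845}{-37244 + \left(-40\right)^{2}} = - \frac{33654}{-37244 + 1600} = - \frac{33654}{-35644} = \left(-33654\right) \left(- \frac{1}{35644}\right) = \frac{16827}{17822}$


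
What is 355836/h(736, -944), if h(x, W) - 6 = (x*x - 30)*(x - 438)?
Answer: 177918/80708237 ≈ 0.0022045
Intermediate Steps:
h(x, W) = 6 + (-438 + x)*(-30 + x²) (h(x, W) = 6 + (x*x - 30)*(x - 438) = 6 + (x² - 30)*(-438 + x) = 6 + (-30 + x²)*(-438 + x) = 6 + (-438 + x)*(-30 + x²))
355836/h(736, -944) = 355836/(13146 + 736³ - 438*736² - 30*736) = 355836/(13146 + 398688256 - 438*541696 - 22080) = 355836/(13146 + 398688256 - 237262848 - 22080) = 355836/161416474 = 355836*(1/161416474) = 177918/80708237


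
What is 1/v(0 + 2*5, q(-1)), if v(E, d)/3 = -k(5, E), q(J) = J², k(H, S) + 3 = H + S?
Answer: -1/36 ≈ -0.027778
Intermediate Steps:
k(H, S) = -3 + H + S (k(H, S) = -3 + (H + S) = -3 + H + S)
v(E, d) = -6 - 3*E (v(E, d) = 3*(-(-3 + 5 + E)) = 3*(-(2 + E)) = 3*(-2 - E) = -6 - 3*E)
1/v(0 + 2*5, q(-1)) = 1/(-6 - 3*(0 + 2*5)) = 1/(-6 - 3*(0 + 10)) = 1/(-6 - 3*10) = 1/(-6 - 30) = 1/(-36) = -1/36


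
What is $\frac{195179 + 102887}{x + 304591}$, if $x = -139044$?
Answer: $\frac{298066}{165547} \approx 1.8005$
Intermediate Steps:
$\frac{195179 + 102887}{x + 304591} = \frac{195179 + 102887}{-139044 + 304591} = \frac{298066}{165547}$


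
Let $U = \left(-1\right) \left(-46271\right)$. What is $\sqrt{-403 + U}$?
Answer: $2 \sqrt{11467} \approx 214.17$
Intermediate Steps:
$U = 46271$
$\sqrt{-403 + U} = \sqrt{-403 + 46271} = \sqrt{45868} = 2 \sqrt{11467}$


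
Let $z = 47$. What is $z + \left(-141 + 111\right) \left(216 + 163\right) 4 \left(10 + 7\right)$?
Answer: $-773113$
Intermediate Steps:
$z + \left(-141 + 111\right) \left(216 + 163\right) 4 \left(10 + 7\right) = 47 + \left(-141 + 111\right) \left(216 + 163\right) 4 \left(10 + 7\right) = 47 + \left(-30\right) 379 \cdot 4 \cdot 17 = 47 - 773160 = -773113$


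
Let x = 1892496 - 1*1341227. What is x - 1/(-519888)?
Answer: 286598137873/519888 ≈ 5.5127e+5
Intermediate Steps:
x = 551269 (x = 1892496 - 1341227 = 551269)
x - 1/(-519888) = 551269 - 1/(-519888) = 551269 - 1*(-1/519888) = 551269 + 1/519888 = 286598137873/519888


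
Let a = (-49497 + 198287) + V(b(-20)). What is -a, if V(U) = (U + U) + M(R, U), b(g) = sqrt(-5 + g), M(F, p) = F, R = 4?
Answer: -148794 - 10*I ≈ -1.4879e+5 - 10.0*I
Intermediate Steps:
V(U) = 4 + 2*U (V(U) = (U + U) + 4 = 2*U + 4 = 4 + 2*U)
a = 148794 + 10*I (a = (-49497 + 198287) + (4 + 2*sqrt(-5 - 20)) = 148790 + (4 + 2*sqrt(-25)) = 148790 + (4 + 2*(5*I)) = 148790 + (4 + 10*I) = 148794 + 10*I ≈ 1.4879e+5 + 10.0*I)
-a = -(148794 + 10*I) = -148794 - 10*I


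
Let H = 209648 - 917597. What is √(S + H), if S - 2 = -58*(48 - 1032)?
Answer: 5*I*√26035 ≈ 806.77*I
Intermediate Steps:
H = -707949
S = 57074 (S = 2 - 58*(48 - 1032) = 2 - 58*(-984) = 2 + 57072 = 57074)
√(S + H) = √(57074 - 707949) = √(-650875) = 5*I*√26035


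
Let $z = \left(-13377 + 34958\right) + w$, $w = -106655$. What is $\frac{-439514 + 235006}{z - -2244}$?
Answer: $\frac{102254}{41415} \approx 2.469$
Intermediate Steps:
$z = -85074$ ($z = \left(-13377 + 34958\right) - 106655 = 21581 - 106655 = -85074$)
$\frac{-439514 + 235006}{z - -2244} = \frac{-439514 + 235006}{-85074 - -2244} = - \frac{204508}{-85074 + 2244} = - \frac{204508}{-82830} = \left(-204508\right) \left(- \frac{1}{82830}\right) = \frac{102254}{41415}$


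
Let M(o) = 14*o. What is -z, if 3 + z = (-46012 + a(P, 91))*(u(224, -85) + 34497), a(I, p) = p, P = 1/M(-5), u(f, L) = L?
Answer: 1580233455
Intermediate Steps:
P = -1/70 (P = 1/(14*(-5)) = 1/(-70) = -1/70 ≈ -0.014286)
z = -1580233455 (z = -3 + (-46012 + 91)*(-85 + 34497) = -3 - 45921*34412 = -3 - 1580233452 = -1580233455)
-z = -1*(-1580233455) = 1580233455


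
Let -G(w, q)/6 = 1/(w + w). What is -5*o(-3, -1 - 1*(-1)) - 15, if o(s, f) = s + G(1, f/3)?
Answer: 15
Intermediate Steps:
G(w, q) = -3/w (G(w, q) = -6/(w + w) = -6*1/(2*w) = -3/w)
o(s, f) = -3 + s (o(s, f) = s - 3/1 = s - 3*1 = s - 3 = -3 + s)
-5*o(-3, -1 - 1*(-1)) - 15 = -5*(-3 - 3) - 15 = -5*(-6) - 15 = 30 - 15 = 15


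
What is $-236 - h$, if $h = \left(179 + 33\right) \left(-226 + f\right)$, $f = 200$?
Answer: $5276$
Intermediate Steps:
$h = -5512$ ($h = \left(179 + 33\right) \left(-226 + 200\right) = 212 \left(-26\right) = -5512$)
$-236 - h = -236 - -5512 = -236 + 5512 = 5276$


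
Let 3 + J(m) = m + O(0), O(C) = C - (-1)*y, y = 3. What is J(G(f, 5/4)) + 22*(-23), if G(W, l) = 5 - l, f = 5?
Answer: -2009/4 ≈ -502.25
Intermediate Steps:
O(C) = 3 + C (O(C) = C - (-1)*3 = C - 1*(-3) = C + 3 = 3 + C)
J(m) = m (J(m) = -3 + (m + (3 + 0)) = -3 + (m + 3) = -3 + (3 + m) = m)
J(G(f, 5/4)) + 22*(-23) = (5 - 5/4) + 22*(-23) = (5 - 5/4) - 506 = 15/4 - 506 = -2009/4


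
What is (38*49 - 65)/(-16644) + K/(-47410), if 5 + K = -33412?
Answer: 78499463/131515340 ≈ 0.59688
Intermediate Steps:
K = -33417 (K = -5 - 33412 = -33417)
(38*49 - 65)/(-16644) + K/(-47410) = (38*49 - 65)/(-16644) - 33417/(-47410) = (1862 - 65)*(-1/16644) - 33417*(-1/47410) = 1797*(-1/16644) + 33417/47410 = -599/5548 + 33417/47410 = 78499463/131515340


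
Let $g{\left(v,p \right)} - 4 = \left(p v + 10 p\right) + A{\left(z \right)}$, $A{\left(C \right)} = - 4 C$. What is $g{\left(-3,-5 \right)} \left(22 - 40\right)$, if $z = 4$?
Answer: $846$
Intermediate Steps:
$g{\left(v,p \right)} = -12 + 10 p + p v$ ($g{\left(v,p \right)} = 4 - \left(16 - 10 p - p v\right) = 4 + \left(-16 + 10 p + p v\right) = -12 + 10 p + p v$)
$g{\left(-3,-5 \right)} \left(22 - 40\right) = \left(-12 + 10 \left(-5\right) - -15\right) \left(22 - 40\right) = \left(-12 - 50 + 15\right) \left(-18\right) = \left(-47\right) \left(-18\right) = 846$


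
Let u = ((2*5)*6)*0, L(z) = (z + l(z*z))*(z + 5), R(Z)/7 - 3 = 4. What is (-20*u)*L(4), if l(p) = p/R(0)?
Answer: 0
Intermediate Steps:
R(Z) = 49 (R(Z) = 21 + 7*4 = 21 + 28 = 49)
l(p) = p/49
L(z) = (5 + z)*(z + z²/49) (L(z) = (z + (z*z)/49)*(z + 5) = (z + z²/49)*(5 + z) = (5 + z)*(z + z²/49))
u = 0 (u = (10*6)*0 = 60*0 = 0)
(-20*u)*L(4) = (-20*0)*((1/49)*4*(245 + 4² + 54*4)) = 0*((1/49)*4*(245 + 16 + 216)) = 0*((1/49)*4*477) = 0*(1908/49) = 0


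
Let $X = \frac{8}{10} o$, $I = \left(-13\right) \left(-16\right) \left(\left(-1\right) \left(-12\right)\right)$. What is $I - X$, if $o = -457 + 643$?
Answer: $\frac{11736}{5} \approx 2347.2$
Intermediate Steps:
$o = 186$
$I = 2496$ ($I = 208 \cdot 12 = 2496$)
$X = \frac{744}{5}$ ($X = \frac{8}{10} \cdot 186 = 8 \cdot \frac{1}{10} \cdot 186 = \frac{4}{5} \cdot 186 = \frac{744}{5} \approx 148.8$)
$I - X = 2496 - \frac{744}{5} = \frac{11736}{5}$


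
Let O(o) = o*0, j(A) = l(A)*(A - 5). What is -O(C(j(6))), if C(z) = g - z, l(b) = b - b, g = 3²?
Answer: 0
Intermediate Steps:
g = 9
l(b) = 0
j(A) = 0 (j(A) = 0*(A - 5) = 0*(-5 + A) = 0)
C(z) = 9 - z
O(o) = 0
-O(C(j(6))) = -1*0 = 0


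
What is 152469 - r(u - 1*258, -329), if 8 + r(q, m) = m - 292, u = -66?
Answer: 153098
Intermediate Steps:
r(q, m) = -300 + m (r(q, m) = -8 + (m - 292) = -8 + (-292 + m) = -300 + m)
152469 - r(u - 1*258, -329) = 152469 - (-300 - 329) = 152469 - 1*(-629) = 152469 + 629 = 153098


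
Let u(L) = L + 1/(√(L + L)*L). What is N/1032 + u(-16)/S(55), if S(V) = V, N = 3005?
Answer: 148763/56760 + I*√2/7040 ≈ 2.6209 + 0.00020088*I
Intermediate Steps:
u(L) = L + √2/(2*L^(3/2)) (u(L) = L + 1/(√(2*L)*L) = L + 1/((√2*√L)*L) = L + 1/(√2*L^(3/2)) = L + √2/(2*L^(3/2)))
N/1032 + u(-16)/S(55) = 3005/1032 + (-16 + √2/(2*(-16)^(3/2)))/55 = 3005*(1/1032) + (-16 + √2*(I/64)/2)*(1/55) = 3005/1032 + (-16 + I*√2/128)*(1/55) = 3005/1032 + (-16/55 + I*√2/7040) = 148763/56760 + I*√2/7040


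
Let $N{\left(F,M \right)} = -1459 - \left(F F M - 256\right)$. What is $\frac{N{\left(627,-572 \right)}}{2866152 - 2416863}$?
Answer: $\frac{74956195}{149763} \approx 500.5$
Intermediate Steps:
$N{\left(F,M \right)} = -1203 - M F^{2}$ ($N{\left(F,M \right)} = -1459 - \left(F^{2} M - 256\right) = -1459 - \left(M F^{2} - 256\right) = -1459 - \left(-256 + M F^{2}\right) = -1203 - M F^{2}$)
$\frac{N{\left(627,-572 \right)}}{2866152 - 2416863} = \frac{-1203 - - 572 \cdot 627^{2}}{2866152 - 2416863} = \frac{-1203 - \left(-572\right) 393129}{449289} = \left(-1203 + 224869788\right) \frac{1}{449289} = 224868585 \cdot \frac{1}{449289} = \frac{74956195}{149763}$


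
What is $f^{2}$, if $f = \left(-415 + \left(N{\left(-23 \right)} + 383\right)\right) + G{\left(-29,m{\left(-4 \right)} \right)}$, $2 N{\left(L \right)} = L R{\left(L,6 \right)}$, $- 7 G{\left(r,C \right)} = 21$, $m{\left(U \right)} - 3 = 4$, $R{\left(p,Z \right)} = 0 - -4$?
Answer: $6561$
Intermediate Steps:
$R{\left(p,Z \right)} = 4$ ($R{\left(p,Z \right)} = 0 + 4 = 4$)
$m{\left(U \right)} = 7$ ($m{\left(U \right)} = 3 + 4 = 7$)
$G{\left(r,C \right)} = -3$ ($G{\left(r,C \right)} = \left(- \frac{1}{7}\right) 21 = -3$)
$N{\left(L \right)} = 2 L$ ($N{\left(L \right)} = \frac{L 4}{2} = \frac{4 L}{2} = 2 L$)
$f = -81$ ($f = \left(-415 + \left(2 \left(-23\right) + 383\right)\right) - 3 = \left(-415 + \left(-46 + 383\right)\right) - 3 = \left(-415 + 337\right) - 3 = -78 - 3 = -81$)
$f^{2} = \left(-81\right)^{2} = 6561$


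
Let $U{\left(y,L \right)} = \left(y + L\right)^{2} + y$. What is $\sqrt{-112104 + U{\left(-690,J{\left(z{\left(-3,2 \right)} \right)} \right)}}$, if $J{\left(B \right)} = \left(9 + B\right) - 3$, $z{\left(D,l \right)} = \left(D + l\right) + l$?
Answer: $\sqrt{353695} \approx 594.72$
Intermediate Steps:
$z{\left(D,l \right)} = D + 2 l$
$J{\left(B \right)} = 6 + B$
$U{\left(y,L \right)} = y + \left(L + y\right)^{2}$ ($U{\left(y,L \right)} = \left(L + y\right)^{2} + y = y + \left(L + y\right)^{2}$)
$\sqrt{-112104 + U{\left(-690,J{\left(z{\left(-3,2 \right)} \right)} \right)}} = \sqrt{-112104 - \left(690 - \left(\left(6 + \left(-3 + 2 \cdot 2\right)\right) - 690\right)^{2}\right)} = \sqrt{-112104 - \left(690 - \left(\left(6 + \left(-3 + 4\right)\right) - 690\right)^{2}\right)} = \sqrt{-112104 - \left(690 - \left(\left(6 + 1\right) - 690\right)^{2}\right)} = \sqrt{-112104 - \left(690 - \left(7 - 690\right)^{2}\right)} = \sqrt{-112104 - \left(690 - \left(-683\right)^{2}\right)} = \sqrt{-112104 + \left(-690 + 466489\right)} = \sqrt{-112104 + 465799} = \sqrt{353695}$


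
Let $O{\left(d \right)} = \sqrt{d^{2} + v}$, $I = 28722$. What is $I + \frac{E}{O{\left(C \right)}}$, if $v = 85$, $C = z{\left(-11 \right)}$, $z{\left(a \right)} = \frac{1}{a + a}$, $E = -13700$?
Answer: $28722 - \frac{301400 \sqrt{41141}}{41141} \approx 27236.0$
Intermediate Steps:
$z{\left(a \right)} = \frac{1}{2 a}$
$C = - \frac{1}{22}$ ($C = \frac{1}{2 \left(-11\right)} = \frac{1}{2} \left(- \frac{1}{11}\right) = - \frac{1}{22} \approx -0.045455$)
$O{\left(d \right)} = \sqrt{85 + d^{2}}$ ($O{\left(d \right)} = \sqrt{d^{2} + 85} = \sqrt{85 + d^{2}}$)
$I + \frac{E}{O{\left(C \right)}} = 28722 - \frac{13700}{\sqrt{85 + \left(- \frac{1}{22}\right)^{2}}} = 28722 - \frac{13700}{\sqrt{85 + \frac{1}{484}}} = 28722 - \frac{13700}{\sqrt{\frac{41141}{484}}} = 28722 - \frac{13700}{\frac{1}{22} \sqrt{41141}} = 28722 - 13700 \frac{22 \sqrt{41141}}{41141} = 28722 - \frac{301400 \sqrt{41141}}{41141}$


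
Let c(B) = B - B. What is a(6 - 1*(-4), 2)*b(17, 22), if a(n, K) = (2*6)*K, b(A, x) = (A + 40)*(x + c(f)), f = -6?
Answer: 30096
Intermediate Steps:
c(B) = 0 (c(B) = B - B = 0)
b(A, x) = x*(40 + A) (b(A, x) = (A + 40)*(x + 0) = (40 + A)*x = x*(40 + A))
a(n, K) = 12*K
a(6 - 1*(-4), 2)*b(17, 22) = (12*2)*(22*(40 + 17)) = 24*(22*57) = 24*1254 = 30096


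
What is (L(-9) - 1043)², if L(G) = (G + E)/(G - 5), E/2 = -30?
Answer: 211208089/196 ≈ 1.0776e+6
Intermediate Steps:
E = -60 (E = 2*(-30) = -60)
L(G) = (-60 + G)/(-5 + G) (L(G) = (G - 60)/(G - 5) = (-60 + G)/(-5 + G))
(L(-9) - 1043)² = ((-60 - 9)/(-5 - 9) - 1043)² = (-69/(-14) - 1043)² = (-1/14*(-69) - 1043)² = (69/14 - 1043)² = (-14533/14)² = 211208089/196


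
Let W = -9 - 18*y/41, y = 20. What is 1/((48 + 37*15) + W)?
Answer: 41/23994 ≈ 0.0017088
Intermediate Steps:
W = -729/41 (W = -9 - 360/41 = -729/41 ≈ -17.780)
1/((48 + 37*15) + W) = 1/((48 + 37*15) - 729/41) = 1/((48 + 555) - 729/41) = 1/(603 - 729/41) = 1/(23994/41) = 41/23994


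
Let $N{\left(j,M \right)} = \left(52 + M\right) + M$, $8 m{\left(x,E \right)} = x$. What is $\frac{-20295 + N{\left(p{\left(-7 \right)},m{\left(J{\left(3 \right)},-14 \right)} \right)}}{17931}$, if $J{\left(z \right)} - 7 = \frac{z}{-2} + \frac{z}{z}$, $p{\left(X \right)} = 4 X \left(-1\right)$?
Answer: $- \frac{53977}{47816} \approx -1.1288$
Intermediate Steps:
$p{\left(X \right)} = - 4 X$
$J{\left(z \right)} = 8 - \frac{z}{2}$ ($J{\left(z \right)} = 7 + \left(\frac{z}{-2} + \frac{z}{z}\right) = 7 + \left(z \left(- \frac{1}{2}\right) + 1\right) = 7 - \left(-1 + \frac{z}{2}\right) = 8 - \frac{z}{2}$)
$m{\left(x,E \right)} = \frac{x}{8}$
$N{\left(j,M \right)} = 52 + 2 M$
$\frac{-20295 + N{\left(p{\left(-7 \right)},m{\left(J{\left(3 \right)},-14 \right)} \right)}}{17931} = \frac{-20295 + \left(52 + 2 \frac{8 - \frac{3}{2}}{8}\right)}{17931} = \left(-20295 + \left(52 + 2 \frac{8 - \frac{3}{2}}{8}\right)\right) \frac{1}{17931} = \left(-20295 + \left(52 + 2 \cdot \frac{1}{8} \cdot \frac{13}{2}\right)\right) \frac{1}{17931} = \left(-20295 + \left(52 + 2 \cdot \frac{13}{16}\right)\right) \frac{1}{17931} = \left(-20295 + \left(52 + \frac{13}{8}\right)\right) \frac{1}{17931} = \left(-20295 + \frac{429}{8}\right) \frac{1}{17931} = \left(- \frac{161931}{8}\right) \frac{1}{17931} = - \frac{53977}{47816}$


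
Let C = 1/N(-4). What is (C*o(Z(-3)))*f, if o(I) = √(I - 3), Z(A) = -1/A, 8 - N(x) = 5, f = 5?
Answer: 10*I*√6/9 ≈ 2.7217*I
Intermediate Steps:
N(x) = 3 (N(x) = 8 - 1*5 = 8 - 5 = 3)
C = ⅓ (C = 1/3 = ⅓ ≈ 0.33333)
o(I) = √(-3 + I)
(C*o(Z(-3)))*f = (√(-3 - 1/(-3))/3)*5 = (√(-3 - 1*(-⅓))/3)*5 = (√(-3 + ⅓)/3)*5 = (√(-8/3)/3)*5 = ((2*I*√6/3)/3)*5 = (2*I*√6/9)*5 = 10*I*√6/9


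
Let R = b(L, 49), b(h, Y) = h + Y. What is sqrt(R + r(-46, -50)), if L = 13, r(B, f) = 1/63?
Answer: sqrt(27349)/21 ≈ 7.8750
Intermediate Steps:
r(B, f) = 1/63
b(h, Y) = Y + h
R = 62 (R = 49 + 13 = 62)
sqrt(R + r(-46, -50)) = sqrt(62 + 1/63) = sqrt(3907/63) = sqrt(27349)/21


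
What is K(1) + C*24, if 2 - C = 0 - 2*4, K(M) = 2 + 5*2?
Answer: 252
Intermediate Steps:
K(M) = 12 (K(M) = 2 + 10 = 12)
C = 10 (C = 2 - (0 - 2*4) = 2 - (0 - 8) = 2 - 1*(-8) = 2 + 8 = 10)
K(1) + C*24 = 12 + 10*24 = 12 + 240 = 252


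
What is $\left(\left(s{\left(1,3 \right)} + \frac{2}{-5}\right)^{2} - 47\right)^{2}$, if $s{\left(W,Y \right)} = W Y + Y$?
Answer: $\frac{152881}{625} \approx 244.61$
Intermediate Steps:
$s{\left(W,Y \right)} = Y + W Y$
$\left(\left(s{\left(1,3 \right)} + \frac{2}{-5}\right)^{2} - 47\right)^{2} = \left(\left(3 \left(1 + 1\right) + \frac{2}{-5}\right)^{2} - 47\right)^{2} = \left(\left(3 \cdot 2 + 2 \left(- \frac{1}{5}\right)\right)^{2} - 47\right)^{2} = \left(\left(6 - \frac{2}{5}\right)^{2} - 47\right)^{2} = \left(\left(\frac{28}{5}\right)^{2} - 47\right)^{2} = \left(\frac{784}{25} - 47\right)^{2} = \left(- \frac{391}{25}\right)^{2} = \frac{152881}{625}$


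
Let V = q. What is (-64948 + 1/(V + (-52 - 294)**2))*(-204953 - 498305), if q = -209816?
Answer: 2057667786660829/45050 ≈ 4.5675e+10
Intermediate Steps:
V = -209816
(-64948 + 1/(V + (-52 - 294)**2))*(-204953 - 498305) = (-64948 + 1/(-209816 + (-52 - 294)**2))*(-204953 - 498305) = (-64948 + 1/(-209816 + (-346)**2))*(-703258) = (-64948 + 1/(-209816 + 119716))*(-703258) = (-64948 + 1/(-90100))*(-703258) = (-64948 - 1/90100)*(-703258) = -5851814801/90100*(-703258) = 2057667786660829/45050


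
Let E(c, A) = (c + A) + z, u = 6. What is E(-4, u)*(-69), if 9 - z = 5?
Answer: -414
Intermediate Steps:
z = 4 (z = 9 - 1*5 = 9 - 5 = 4)
E(c, A) = 4 + A + c (E(c, A) = (c + A) + 4 = (A + c) + 4 = 4 + A + c)
E(-4, u)*(-69) = (4 + 6 - 4)*(-69) = 6*(-69) = -414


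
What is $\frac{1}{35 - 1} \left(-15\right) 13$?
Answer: $- \frac{195}{34} \approx -5.7353$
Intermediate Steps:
$\frac{1}{35 - 1} \left(-15\right) 13 = \frac{1}{34} \left(-15\right) 13 = \left(- \frac{15}{34}\right) 13 = - \frac{195}{34}$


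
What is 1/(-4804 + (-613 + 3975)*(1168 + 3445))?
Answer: 1/15504102 ≈ 6.4499e-8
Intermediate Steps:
1/(-4804 + (-613 + 3975)*(1168 + 3445)) = 1/(-4804 + 3362*4613) = 1/(-4804 + 15508906) = 1/15504102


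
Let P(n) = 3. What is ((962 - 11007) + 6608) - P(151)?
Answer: -3440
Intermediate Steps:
((962 - 11007) + 6608) - P(151) = ((962 - 11007) + 6608) - 1*3 = (-10045 + 6608) - 3 = -3437 - 3 = -3440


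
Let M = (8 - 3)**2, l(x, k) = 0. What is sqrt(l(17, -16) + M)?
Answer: 5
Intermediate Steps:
M = 25 (M = 5**2 = 25)
sqrt(l(17, -16) + M) = sqrt(0 + 25) = sqrt(25) = 5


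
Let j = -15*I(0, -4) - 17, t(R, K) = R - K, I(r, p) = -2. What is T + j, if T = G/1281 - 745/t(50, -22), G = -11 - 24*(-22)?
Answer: 93965/30744 ≈ 3.0564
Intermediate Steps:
G = 517 (G = -11 + 528 = 517)
T = -305707/30744 (T = 517/1281 - 745/(50 - 1*(-22)) = 517*(1/1281) - 745/(50 + 22) = 517/1281 - 745/72 = -305707/30744 ≈ -9.9436)
j = 13 (j = -15*(-2) - 17 = 30 - 17 = 13)
T + j = -305707/30744 + 13 = 93965/30744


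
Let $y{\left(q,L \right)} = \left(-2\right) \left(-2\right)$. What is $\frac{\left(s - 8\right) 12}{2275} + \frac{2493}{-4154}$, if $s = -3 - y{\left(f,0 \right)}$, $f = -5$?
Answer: $- \frac{1283859}{1890070} \approx -0.67927$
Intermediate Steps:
$y{\left(q,L \right)} = 4$
$s = -7$ ($s = -3 - 4 = -7$)
$\frac{\left(s - 8\right) 12}{2275} + \frac{2493}{-4154} = \frac{\left(-7 - 8\right) 12}{2275} + \frac{2493}{-4154} = \left(-15\right) 12 \cdot \frac{1}{2275} + 2493 \left(- \frac{1}{4154}\right) = \left(-180\right) \frac{1}{2275} - \frac{2493}{4154} = - \frac{36}{455} - \frac{2493}{4154} = - \frac{1283859}{1890070}$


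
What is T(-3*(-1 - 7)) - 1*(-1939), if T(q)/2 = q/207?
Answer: 133807/69 ≈ 1939.2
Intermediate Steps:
T(q) = 2*q/207 (T(q) = 2*(q/207) = 2*q/207)
T(-3*(-1 - 7)) - 1*(-1939) = 2*(-3*(-1 - 7))/207 - 1*(-1939) = 2*(-3*(-8))/207 + 1939 = (2/207)*24 + 1939 = 16/69 + 1939 = 133807/69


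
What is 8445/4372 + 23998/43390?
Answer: 235673903/94850540 ≈ 2.4847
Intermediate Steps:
8445/4372 + 23998/43390 = 8445*(1/4372) + 23998*(1/43390) = 8445/4372 + 11999/21695 = 235673903/94850540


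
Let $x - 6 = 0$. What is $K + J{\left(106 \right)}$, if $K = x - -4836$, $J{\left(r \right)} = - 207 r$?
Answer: $-17100$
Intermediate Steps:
$x = 6$ ($x = 6 + 0 = 6$)
$K = 4842$ ($K = 6 - -4836 = 6 + 4836 = 4842$)
$K + J{\left(106 \right)} = 4842 - 21942 = -17100$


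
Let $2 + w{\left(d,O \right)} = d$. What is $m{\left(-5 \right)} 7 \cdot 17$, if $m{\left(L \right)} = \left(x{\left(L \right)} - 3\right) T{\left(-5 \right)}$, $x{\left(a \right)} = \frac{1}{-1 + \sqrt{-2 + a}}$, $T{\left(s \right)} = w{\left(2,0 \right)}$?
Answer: $0$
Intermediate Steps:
$w{\left(d,O \right)} = -2 + d$
$T{\left(s \right)} = 0$ ($T{\left(s \right)} = -2 + 2 = 0$)
$m{\left(L \right)} = 0$ ($m{\left(L \right)} = \left(\frac{1}{-1 + \sqrt{-2 + L}} - 3\right) 0 = \left(-3 + \frac{1}{-1 + \sqrt{-2 + L}}\right) 0 = 0$)
$m{\left(-5 \right)} 7 \cdot 17 = 0 \cdot 7 \cdot 17 = 0 \cdot 17 = 0$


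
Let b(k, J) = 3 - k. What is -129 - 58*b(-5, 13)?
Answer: -593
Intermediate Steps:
-129 - 58*b(-5, 13) = -129 - 58*(3 - 1*(-5)) = -129 - 58*(3 + 5) = -129 - 58*8 = -129 - 464 = -593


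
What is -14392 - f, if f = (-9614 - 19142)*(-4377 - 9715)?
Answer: -405243944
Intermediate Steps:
f = 405229552 (f = -28756*(-14092) = 405229552)
-14392 - f = -14392 - 1*405229552 = -14392 - 405229552 = -405243944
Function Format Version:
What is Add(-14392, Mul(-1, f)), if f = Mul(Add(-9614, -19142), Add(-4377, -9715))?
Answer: -405243944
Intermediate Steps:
f = 405229552 (f = Mul(-28756, -14092) = 405229552)
Add(-14392, Mul(-1, f)) = Add(-14392, Mul(-1, 405229552)) = Add(-14392, -405229552) = -405243944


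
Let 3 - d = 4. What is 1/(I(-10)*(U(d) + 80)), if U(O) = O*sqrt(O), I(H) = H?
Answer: -8/6401 - I/64010 ≈ -0.0012498 - 1.5623e-5*I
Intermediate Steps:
d = -1 (d = 3 - 1*4 = 3 - 4 = -1)
U(O) = O**(3/2)
1/(I(-10)*(U(d) + 80)) = 1/(-10*((-1)**(3/2) + 80)) = 1/(-10*(-I + 80)) = 1/(-10*(80 - I)) = 1/(-800 + 10*I) = (-800 - 10*I)/640100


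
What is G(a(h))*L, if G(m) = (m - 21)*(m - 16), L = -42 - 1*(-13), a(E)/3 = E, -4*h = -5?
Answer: -98049/16 ≈ -6128.1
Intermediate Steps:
h = 5/4 (h = -¼*(-5) = 5/4 ≈ 1.2500)
a(E) = 3*E
L = -29 (L = -42 + 13 = -29)
G(m) = (-21 + m)*(-16 + m)
G(a(h))*L = (336 + (3*(5/4))² - 111*5/4)*(-29) = (336 + (15/4)² - 37*15/4)*(-29) = (336 + 225/16 - 555/4)*(-29) = (3381/16)*(-29) = -98049/16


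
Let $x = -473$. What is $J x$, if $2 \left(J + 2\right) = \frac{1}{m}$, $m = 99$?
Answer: $\frac{16985}{18} \approx 943.61$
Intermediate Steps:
$J = - \frac{395}{198}$ ($J = -2 + \frac{1}{2 \cdot 99} = -2 + \frac{1}{2} \cdot \frac{1}{99} = -2 + \frac{1}{198} = - \frac{395}{198} \approx -1.9949$)
$J x = \left(- \frac{395}{198}\right) \left(-473\right) = \frac{16985}{18}$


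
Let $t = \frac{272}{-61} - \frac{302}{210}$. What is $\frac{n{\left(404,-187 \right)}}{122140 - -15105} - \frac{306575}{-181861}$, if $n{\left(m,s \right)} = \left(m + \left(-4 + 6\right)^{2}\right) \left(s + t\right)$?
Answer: $\frac{59274127836549}{53288560137575} \approx 1.1123$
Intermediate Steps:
$t = - \frac{37771}{6405}$ ($t = 272 \left(- \frac{1}{61}\right) - \frac{151}{105} = - \frac{272}{61} - \frac{151}{105} = - \frac{37771}{6405} \approx -5.8971$)
$n{\left(m,s \right)} = \left(4 + m\right) \left(- \frac{37771}{6405} + s\right)$ ($n{\left(m,s \right)} = \left(m + \left(-4 + 6\right)^{2}\right) \left(s - \frac{37771}{6405}\right) = \left(m + 2^{2}\right) \left(- \frac{37771}{6405} + s\right) = \left(m + 4\right) \left(- \frac{37771}{6405} + s\right) = \left(4 + m\right) \left(- \frac{37771}{6405} + s\right)$)
$\frac{n{\left(404,-187 \right)}}{122140 - -15105} - \frac{306575}{-181861} = \frac{- \frac{151084}{6405} + 4 \left(-187\right) - \frac{15259484}{6405} + 404 \left(-187\right)}{122140 - -15105} - \frac{306575}{-181861} = \frac{- \frac{151084}{6405} - 748 - \frac{15259484}{6405} - 75548}{122140 + 15105} - - \frac{306575}{181861} = - \frac{168028816}{2135 \cdot 137245} + \frac{306575}{181861} = \left(- \frac{168028816}{2135}\right) \frac{1}{137245} + \frac{306575}{181861} = - \frac{168028816}{293018075} + \frac{306575}{181861} = \frac{59274127836549}{53288560137575}$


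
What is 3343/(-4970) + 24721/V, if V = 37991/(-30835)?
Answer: -3788619017863/188815270 ≈ -20065.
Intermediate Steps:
V = -37991/30835 (V = 37991*(-1/30835) = -37991/30835 ≈ -1.2321)
3343/(-4970) + 24721/V = 3343/(-4970) + 24721/(-37991/30835) = 3343*(-1/4970) + 24721*(-30835/37991) = -3343/4970 - 762272035/37991 = -3788619017863/188815270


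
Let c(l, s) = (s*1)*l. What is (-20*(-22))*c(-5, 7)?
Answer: -15400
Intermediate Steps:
c(l, s) = l*s (c(l, s) = s*l = l*s)
(-20*(-22))*c(-5, 7) = (-20*(-22))*(-5*7) = 440*(-35) = -15400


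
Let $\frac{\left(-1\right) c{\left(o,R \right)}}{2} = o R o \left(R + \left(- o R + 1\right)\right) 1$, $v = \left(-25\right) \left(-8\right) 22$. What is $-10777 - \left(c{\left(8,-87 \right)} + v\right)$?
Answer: $-6808137$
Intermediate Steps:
$v = 4400$ ($v = 200 \cdot 22 = 4400$)
$c{\left(o,R \right)} = - 2 R o^{2} \left(1 + R - R o\right)$ ($c{\left(o,R \right)} = - 2 o R o \left(R + \left(- o R + 1\right)\right) 1 = - 2 R o o \left(R - \left(-1 + R o\right)\right) 1 = - 2 R o o \left(1 + R - R o\right) 1 = - 2 R o o \left(1 + R - R o\right) = - 2 R o^{2} \left(1 + R - R o\right)$)
$-10777 - \left(c{\left(8,-87 \right)} + v\right) = -10777 - \left(2 \left(-87\right) 8^{2} \left(-1 - -87 - 696\right) + 4400\right) = -10777 - \left(2 \left(-87\right) 64 \left(-1 + 87 - 696\right) + 4400\right) = -10777 - \left(2 \left(-87\right) 64 \left(-610\right) + 4400\right) = -10777 - \left(6792960 + 4400\right) = -10777 - 6797360 = -6808137$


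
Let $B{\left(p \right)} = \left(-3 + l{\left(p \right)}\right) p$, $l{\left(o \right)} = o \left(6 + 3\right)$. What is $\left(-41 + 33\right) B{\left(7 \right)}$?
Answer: $-3360$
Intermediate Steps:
$l{\left(o \right)} = 9 o$ ($l{\left(o \right)} = o 9 = 9 o$)
$B{\left(p \right)} = p \left(-3 + 9 p\right)$ ($B{\left(p \right)} = \left(-3 + 9 p\right) p = p \left(-3 + 9 p\right)$)
$\left(-41 + 33\right) B{\left(7 \right)} = \left(-41 + 33\right) 3 \cdot 7 \left(-1 + 3 \cdot 7\right) = - 8 \cdot 3 \cdot 7 \left(-1 + 21\right) = - 8 \cdot 3 \cdot 7 \cdot 20 = \left(-8\right) 420 = -3360$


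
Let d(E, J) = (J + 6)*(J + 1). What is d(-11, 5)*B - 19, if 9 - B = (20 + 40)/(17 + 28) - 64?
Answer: 4711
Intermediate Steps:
d(E, J) = (1 + J)*(6 + J) (d(E, J) = (6 + J)*(1 + J) = (1 + J)*(6 + J))
B = 215/3 (B = 9 - ((20 + 40)/(17 + 28) - 64) = 9 - (60/45 - 64) = 9 - (60*(1/45) - 64) = 9 - (4/3 - 64) = 9 - 1*(-188/3) = 9 + 188/3 = 215/3 ≈ 71.667)
d(-11, 5)*B - 19 = (6 + 5**2 + 7*5)*(215/3) - 19 = (6 + 25 + 35)*(215/3) - 19 = 66*(215/3) - 19 = 4730 - 19 = 4711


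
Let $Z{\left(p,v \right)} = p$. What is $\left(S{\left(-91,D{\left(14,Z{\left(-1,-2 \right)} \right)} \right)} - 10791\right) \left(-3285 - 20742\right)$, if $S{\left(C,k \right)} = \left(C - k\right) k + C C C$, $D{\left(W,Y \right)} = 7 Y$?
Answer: $18351197898$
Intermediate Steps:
$S{\left(C,k \right)} = C^{3} + k \left(C - k\right)$ ($S{\left(C,k \right)} = k \left(C - k\right) + C^{2} C = k \left(C - k\right) + C^{3} = C^{3} + k \left(C - k\right)$)
$\left(S{\left(-91,D{\left(14,Z{\left(-1,-2 \right)} \right)} \right)} - 10791\right) \left(-3285 - 20742\right) = \left(\left(\left(-91\right)^{3} - \left(7 \left(-1\right)\right)^{2} - 91 \cdot 7 \left(-1\right)\right) - 10791\right) \left(-3285 - 20742\right) = \left(\left(-753571 - \left(-7\right)^{2} - -637\right) - 10791\right) \left(-24027\right) = \left(\left(-753571 - 49 + 637\right) - 10791\right) \left(-24027\right) = \left(-752983 - 10791\right) \left(-24027\right) = \left(-763774\right) \left(-24027\right) = 18351197898$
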